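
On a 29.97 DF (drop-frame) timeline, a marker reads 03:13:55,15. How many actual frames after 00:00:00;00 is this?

As if non-drop at 30 labels/s: (3 × 3600 + 13 × 60 + 55) × 30 + 15 = 349065.
Minute boundaries passed: 193; those not divisible by 10: 193 − 19 = 174; dropped labels = 2 × 174 = 348.
Actual frame index = 349065 − 348 = 348717.

348717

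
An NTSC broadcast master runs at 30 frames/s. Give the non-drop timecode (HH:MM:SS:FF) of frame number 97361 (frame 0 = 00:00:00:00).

00:54:05:11

97361 ÷ 30 = 3245 full seconds, remainder 11 frames.
3245 s = 0 h 54 min 5 s.
Timecode: 00:54:05:11.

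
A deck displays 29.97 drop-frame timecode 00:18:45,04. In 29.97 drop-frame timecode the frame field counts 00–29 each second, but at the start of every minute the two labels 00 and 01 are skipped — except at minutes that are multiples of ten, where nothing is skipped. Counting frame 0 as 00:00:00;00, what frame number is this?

33720

As if non-drop at 30 labels/s: (0 × 3600 + 18 × 60 + 45) × 30 + 4 = 33754.
Minute boundaries passed: 18; those not divisible by 10: 18 − 1 = 17; dropped labels = 2 × 17 = 34.
Actual frame index = 33754 − 34 = 33720.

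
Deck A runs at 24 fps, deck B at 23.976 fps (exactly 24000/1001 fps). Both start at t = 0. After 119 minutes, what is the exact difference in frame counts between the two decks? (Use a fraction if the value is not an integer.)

119 min = 7140 s.
A emits 24 × 7140 = 171360 frames; B emits 24000/1001 × 7140 = 24480000/143.
Difference = 24480/143 frames (≈ 171.1888); B is behind A.

24480/143 frames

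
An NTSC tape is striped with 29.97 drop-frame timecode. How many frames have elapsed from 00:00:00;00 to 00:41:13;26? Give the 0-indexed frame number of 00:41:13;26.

As if non-drop at 30 labels/s: (0 × 3600 + 41 × 60 + 13) × 30 + 26 = 74216.
Minute boundaries passed: 41; those not divisible by 10: 41 − 4 = 37; dropped labels = 2 × 37 = 74.
Actual frame index = 74216 − 74 = 74142.

74142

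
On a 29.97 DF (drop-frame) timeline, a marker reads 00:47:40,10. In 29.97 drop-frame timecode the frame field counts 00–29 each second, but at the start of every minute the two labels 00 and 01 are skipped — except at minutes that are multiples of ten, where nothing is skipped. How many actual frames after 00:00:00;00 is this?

Complete 10-minute blocks: 4, each 17982 frames → 71928.
Remaining 7 whole minutes in the current block: 1800 + 6 × 1798 = 12588 frames.
Within the current minute: 40 × 30 + 10 − 2 = 1208 (labels ;00/;01 skipped at this minute). Total = 71928 + 12588 + 1208 = 85724.

85724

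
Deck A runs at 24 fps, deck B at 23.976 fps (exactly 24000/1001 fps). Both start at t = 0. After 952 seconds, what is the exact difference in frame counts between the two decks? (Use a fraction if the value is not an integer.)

A emits 24 × 952 = 22848 frames; B emits 24000/1001 × 952 = 3264000/143.
Difference = 3264/143 frames (≈ 22.8252); B is behind A.

3264/143 frames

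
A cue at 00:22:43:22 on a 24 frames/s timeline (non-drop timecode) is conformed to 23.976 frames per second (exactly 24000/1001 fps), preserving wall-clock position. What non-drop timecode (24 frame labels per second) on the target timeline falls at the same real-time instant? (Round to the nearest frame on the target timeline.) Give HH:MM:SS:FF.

Source frame index: (0×3600 + 22×60 + 43) × 24 + 22 = 32734.
Real time: 32734 / (24) = 16367/12 s.
Target frame: (16367/12) × (24000/1001) = 2518000/77 ≈ 32701.299 → 32701.
At 24 labels/s: frame 32701 → 00:22:42:13.

00:22:42:13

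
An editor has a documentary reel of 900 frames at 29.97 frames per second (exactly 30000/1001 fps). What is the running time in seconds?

Running time = 900 / (30000/1001) = 30.03 s.

30.03 seconds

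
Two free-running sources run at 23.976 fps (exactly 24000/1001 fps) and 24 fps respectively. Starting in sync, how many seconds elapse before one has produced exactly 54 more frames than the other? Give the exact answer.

The gap grows by |24 − 24000/1001| = 24/1001 frames per second.
Time for a 54-frame gap: 54 ÷ (24/1001) = 2252.25 s.

2252.25 seconds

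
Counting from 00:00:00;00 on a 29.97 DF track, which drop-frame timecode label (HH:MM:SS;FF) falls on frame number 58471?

00:32:30;29

Each 10-minute DF block holds 10 × 60 × 30 − 9 × 2 = 17982 frames. 58471 ÷ 17982 → 3 full blocks, remainder 4525.
Within the partial block the first minute is 1800 frames and each further minute 1798, so 2 further minute boundaries passed. Total skipped labels = 18 × 3 + 2 × 2 = 58.
Non-drop label index = 58471 + 58 = 58529; at 30 labels/s that is 00:32:30:29, i.e. DF 00:32:30;29.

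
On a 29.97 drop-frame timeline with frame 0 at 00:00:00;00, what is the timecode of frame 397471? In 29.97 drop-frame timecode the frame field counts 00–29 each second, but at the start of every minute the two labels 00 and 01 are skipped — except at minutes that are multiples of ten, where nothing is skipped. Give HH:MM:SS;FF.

Ten DF minutes hold 17982 frames, so frame 397471 lies in block 22 (frames 395604–413585) with 1867 frames into that block.
The block's first minute is 1800 frames and the rest 1798 each; 1867 frames reaches minute 1, so 22 × 18 + 1 × 2 = 398 labels have been skipped so far.
Adding those back, label number 397471 + 398 = 397869 at 30 labels/s is 13262 s + 9 f = 3 h 41 min 2 s frame 9, i.e. 03:41:02;09.

03:41:02;09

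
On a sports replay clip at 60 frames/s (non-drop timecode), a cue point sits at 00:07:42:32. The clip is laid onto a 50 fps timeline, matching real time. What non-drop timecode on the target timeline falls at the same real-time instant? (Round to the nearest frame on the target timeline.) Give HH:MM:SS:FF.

Source frame index: (0×3600 + 7×60 + 42) × 60 + 32 = 27752.
Real time: 27752 / (60) = 6938/15 s.
Target frame: (6938/15) × (50) = 69380/3 ≈ 23126.667 → 23127.
At 50 labels/s: frame 23127 → 00:07:42:27.

00:07:42:27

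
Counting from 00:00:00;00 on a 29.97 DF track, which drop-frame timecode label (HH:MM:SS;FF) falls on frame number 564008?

Each 10-minute DF block holds 10 × 60 × 30 − 9 × 2 = 17982 frames. 564008 ÷ 17982 → 31 full blocks, remainder 6566.
Within the partial block the first minute is 1800 frames and each further minute 1798, so 3 further minute boundaries passed. Total skipped labels = 18 × 31 + 2 × 3 = 564.
Non-drop label index = 564008 + 564 = 564572; at 30 labels/s that is 05:13:39:02, i.e. DF 05:13:39;02.

05:13:39;02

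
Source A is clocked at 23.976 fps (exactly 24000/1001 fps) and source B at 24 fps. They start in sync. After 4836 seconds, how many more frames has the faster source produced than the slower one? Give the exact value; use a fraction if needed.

A emits 24000/1001 × 4836 = 8928000/77 frames; B emits 24 × 4836 = 116064.
Difference = 8928/77 frames (≈ 115.9481); B is ahead of A.

8928/77 frames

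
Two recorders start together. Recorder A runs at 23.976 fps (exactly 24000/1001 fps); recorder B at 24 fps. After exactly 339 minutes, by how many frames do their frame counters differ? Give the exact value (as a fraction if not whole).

339 min = 20340 s.
A emits 24000/1001 × 20340 = 488160000/1001 frames; B emits 24 × 20340 = 488160.
Difference = 488160/1001 frames (≈ 487.6723); B is ahead of A.

488160/1001 frames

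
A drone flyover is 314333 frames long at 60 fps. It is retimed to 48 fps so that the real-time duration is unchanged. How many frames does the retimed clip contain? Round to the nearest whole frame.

251466 frames

Frames at target rate = 314333 × (48) / (60) = 1257332/5 ≈ 251466.400.
Nearest whole frame: 251466.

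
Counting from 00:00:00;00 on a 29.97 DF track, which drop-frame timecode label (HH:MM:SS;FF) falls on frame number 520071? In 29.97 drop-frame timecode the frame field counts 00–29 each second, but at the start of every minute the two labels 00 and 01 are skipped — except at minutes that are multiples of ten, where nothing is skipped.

04:49:13;03

Each 10-minute DF block holds 10 × 60 × 30 − 9 × 2 = 17982 frames. 520071 ÷ 17982 → 28 full blocks, remainder 16575.
Within the partial block the first minute is 1800 frames and each further minute 1798, so 9 further minute boundaries passed. Total skipped labels = 18 × 28 + 2 × 9 = 522.
Non-drop label index = 520071 + 522 = 520593; at 30 labels/s that is 04:49:13:03, i.e. DF 04:49:13;03.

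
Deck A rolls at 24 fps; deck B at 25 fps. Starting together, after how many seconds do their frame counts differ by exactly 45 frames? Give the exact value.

45 seconds

The gap grows by |25 − 24| = 1 frame per second.
Time for a 45-frame gap: 45 ÷ (1) = 45 s.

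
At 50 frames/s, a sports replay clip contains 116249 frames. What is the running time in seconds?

Running time = 116249 / (50) = 2324.98 s.

2324.98 seconds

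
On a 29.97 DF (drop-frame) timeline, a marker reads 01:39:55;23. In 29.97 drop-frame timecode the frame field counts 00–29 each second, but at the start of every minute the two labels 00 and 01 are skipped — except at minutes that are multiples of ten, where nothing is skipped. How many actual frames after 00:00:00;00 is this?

179693

Complete 10-minute blocks: 9, each 17982 frames → 161838.
Remaining 9 whole minutes in the current block: 1800 + 8 × 1798 = 16184 frames.
Within the current minute: 55 × 30 + 23 − 2 = 1671 (labels ;00/;01 skipped at this minute). Total = 161838 + 16184 + 1671 = 179693.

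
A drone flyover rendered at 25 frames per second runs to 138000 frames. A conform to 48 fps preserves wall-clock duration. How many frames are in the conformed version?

Target frames = source frames × (target rate / source rate) = 138000 × (48)/(25) = 138000 × 48/25 = 264960.

264960 frames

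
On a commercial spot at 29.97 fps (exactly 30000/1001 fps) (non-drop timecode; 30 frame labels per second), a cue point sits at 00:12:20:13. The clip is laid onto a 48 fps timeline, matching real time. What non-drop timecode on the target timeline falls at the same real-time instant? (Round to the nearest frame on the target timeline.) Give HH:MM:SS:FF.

00:12:21:08

Source frame index: (0×3600 + 12×60 + 20) × 30 + 13 = 22213.
Real time: 22213 / (30000/1001) = 22235213/30000 s.
Target frame: (22235213/30000) × (48) = 22235213/625 ≈ 35576.341 → 35576.
At 48 labels/s: frame 35576 → 00:12:21:08.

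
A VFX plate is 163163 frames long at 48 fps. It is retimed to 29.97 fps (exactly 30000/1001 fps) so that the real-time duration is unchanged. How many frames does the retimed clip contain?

Target frames = source frames × (target rate / source rate) = 163163 × (30000/1001)/(48) = 163163 × 625/1001 = 101875.

101875 frames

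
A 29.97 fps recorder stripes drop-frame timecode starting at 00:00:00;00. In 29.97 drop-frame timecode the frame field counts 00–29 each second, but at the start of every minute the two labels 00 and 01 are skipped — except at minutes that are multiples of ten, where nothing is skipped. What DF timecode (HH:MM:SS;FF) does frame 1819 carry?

00:01:00;21

Ten DF minutes hold 17982 frames, so frame 1819 lies in block 0 (frames 0–17981) with 1819 frames into that block.
The block's first minute is 1800 frames and the rest 1798 each; 1819 frames reaches minute 1, so 0 × 18 + 1 × 2 = 2 labels have been skipped so far.
Adding those back, label number 1819 + 2 = 1821 at 30 labels/s is 60 s + 21 f = 0 h 1 min 0 s frame 21, i.e. 00:01:00;21.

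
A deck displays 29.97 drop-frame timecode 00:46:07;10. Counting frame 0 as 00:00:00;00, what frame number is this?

As if non-drop at 30 labels/s: (0 × 3600 + 46 × 60 + 7) × 30 + 10 = 83020.
Minute boundaries passed: 46; those not divisible by 10: 46 − 4 = 42; dropped labels = 2 × 42 = 84.
Actual frame index = 83020 − 84 = 82936.

82936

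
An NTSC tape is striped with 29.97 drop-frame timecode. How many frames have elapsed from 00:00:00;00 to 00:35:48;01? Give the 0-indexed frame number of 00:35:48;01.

64377

Complete 10-minute blocks: 3, each 17982 frames → 53946.
Remaining 5 whole minutes in the current block: 1800 + 4 × 1798 = 8992 frames.
Within the current minute: 48 × 30 + 1 − 2 = 1439 (labels ;00/;01 skipped at this minute). Total = 53946 + 8992 + 1439 = 64377.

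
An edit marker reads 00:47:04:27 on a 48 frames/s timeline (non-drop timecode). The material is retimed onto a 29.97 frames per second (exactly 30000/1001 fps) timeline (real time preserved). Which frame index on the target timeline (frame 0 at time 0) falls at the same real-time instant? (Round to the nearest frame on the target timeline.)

Source frame index: (0×3600 + 47×60 + 4) × 48 + 27 = 135579.
Real time: 135579 / (48) = 45193/16 s.
Target frame: (45193/16) × (30000/1001) = 84736875/1001 ≈ 84652.223 → 84652.

frame 84652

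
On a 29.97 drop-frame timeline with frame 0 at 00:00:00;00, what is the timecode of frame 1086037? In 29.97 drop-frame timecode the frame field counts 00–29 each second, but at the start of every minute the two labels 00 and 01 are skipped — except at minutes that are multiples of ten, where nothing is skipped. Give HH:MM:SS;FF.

Each 10-minute DF block holds 10 × 60 × 30 − 9 × 2 = 17982 frames. 1086037 ÷ 17982 → 60 full blocks, remainder 7117.
Within the partial block the first minute is 1800 frames and each further minute 1798, so 3 further minute boundaries passed. Total skipped labels = 18 × 60 + 2 × 3 = 1086.
Non-drop label index = 1086037 + 1086 = 1087123; at 30 labels/s that is 10:03:57:13, i.e. DF 10:03:57;13.

10:03:57;13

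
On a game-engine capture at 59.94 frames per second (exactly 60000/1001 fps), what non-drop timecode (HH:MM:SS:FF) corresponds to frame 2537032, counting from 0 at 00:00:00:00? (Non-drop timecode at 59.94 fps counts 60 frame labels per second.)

2537032 ÷ 60 = 42283 full seconds, remainder 52 frames.
42283 s = 11 h 44 min 43 s.
Timecode: 11:44:43:52.

11:44:43:52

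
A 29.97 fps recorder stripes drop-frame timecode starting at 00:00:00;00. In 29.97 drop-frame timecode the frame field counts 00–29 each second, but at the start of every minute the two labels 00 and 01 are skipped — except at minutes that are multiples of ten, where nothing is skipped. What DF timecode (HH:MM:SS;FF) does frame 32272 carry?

Each 10-minute DF block holds 10 × 60 × 30 − 9 × 2 = 17982 frames. 32272 ÷ 17982 → 1 full block, remainder 14290.
Within the partial block the first minute is 1800 frames and each further minute 1798, so 7 further minute boundaries passed. Total skipped labels = 18 × 1 + 2 × 7 = 32.
Non-drop label index = 32272 + 32 = 32304; at 30 labels/s that is 00:17:56:24, i.e. DF 00:17:56;24.

00:17:56;24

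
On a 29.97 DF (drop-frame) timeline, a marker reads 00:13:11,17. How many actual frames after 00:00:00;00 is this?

Complete 10-minute blocks: 1, each 17982 frames → 17982.
Remaining 3 whole minutes in the current block: 1800 + 2 × 1798 = 5396 frames.
Within the current minute: 11 × 30 + 17 − 2 = 345 (labels ;00/;01 skipped at this minute). Total = 17982 + 5396 + 345 = 23723.

23723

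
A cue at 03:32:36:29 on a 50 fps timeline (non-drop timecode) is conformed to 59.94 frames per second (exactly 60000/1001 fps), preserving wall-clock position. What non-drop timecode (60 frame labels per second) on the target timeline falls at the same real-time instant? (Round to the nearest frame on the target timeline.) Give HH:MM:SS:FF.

Source frame index: (3×3600 + 32×60 + 36) × 50 + 29 = 637829.
Real time: 637829 / (50) = 637829/50 s.
Target frame: (637829/50) × (60000/1001) = 765394800/1001 ≈ 764630.170 → 764630.
At 60 labels/s: frame 764630 → 03:32:23:50.

03:32:23:50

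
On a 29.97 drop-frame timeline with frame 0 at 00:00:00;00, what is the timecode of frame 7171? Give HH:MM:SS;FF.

Ten DF minutes hold 17982 frames, so frame 7171 lies in block 0 (frames 0–17981) with 7171 frames into that block.
The block's first minute is 1800 frames and the rest 1798 each; 7171 frames reaches minute 3, so 0 × 18 + 3 × 2 = 6 labels have been skipped so far.
Adding those back, label number 7171 + 6 = 7177 at 30 labels/s is 239 s + 7 f = 0 h 3 min 59 s frame 7, i.e. 00:03:59;07.

00:03:59;07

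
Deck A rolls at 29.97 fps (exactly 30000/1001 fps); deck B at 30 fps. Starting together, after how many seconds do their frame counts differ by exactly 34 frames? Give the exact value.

The gap grows by |30 − 30000/1001| = 30/1001 frames per second.
Time for a 34-frame gap: 34 ÷ (30/1001) = 17017/15 s.

17017/15 seconds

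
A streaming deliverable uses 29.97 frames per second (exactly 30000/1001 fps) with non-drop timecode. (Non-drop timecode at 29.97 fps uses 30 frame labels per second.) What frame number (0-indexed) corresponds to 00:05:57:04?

frame 10714

Total seconds to the label: (0 × 3600 + 5 × 60 + 57) = 357.
Frame index = 357 × 30 + 4 = 10714.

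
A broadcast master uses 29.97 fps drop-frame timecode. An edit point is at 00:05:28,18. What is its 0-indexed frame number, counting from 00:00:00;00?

9848

As if non-drop at 30 labels/s: (0 × 3600 + 5 × 60 + 28) × 30 + 18 = 9858.
Minute boundaries passed: 5; those not divisible by 10: 5 − 0 = 5; dropped labels = 2 × 5 = 10.
Actual frame index = 9858 − 10 = 9848.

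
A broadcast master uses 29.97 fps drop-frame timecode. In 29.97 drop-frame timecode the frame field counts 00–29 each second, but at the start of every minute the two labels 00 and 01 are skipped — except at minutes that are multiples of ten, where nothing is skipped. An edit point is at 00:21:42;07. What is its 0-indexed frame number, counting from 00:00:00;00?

39029

As if non-drop at 30 labels/s: (0 × 3600 + 21 × 60 + 42) × 30 + 7 = 39067.
Minute boundaries passed: 21; those not divisible by 10: 21 − 2 = 19; dropped labels = 2 × 19 = 38.
Actual frame index = 39067 − 38 = 39029.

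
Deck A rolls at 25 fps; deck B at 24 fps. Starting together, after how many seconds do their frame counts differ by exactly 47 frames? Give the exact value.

47 seconds

The gap grows by |24 − 25| = 1 frame per second.
Time for a 47-frame gap: 47 ÷ (1) = 47 s.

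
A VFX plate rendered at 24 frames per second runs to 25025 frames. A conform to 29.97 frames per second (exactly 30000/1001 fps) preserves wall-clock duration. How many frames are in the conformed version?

31250 frames

Target frames = source frames × (target rate / source rate) = 25025 × (30000/1001)/(24) = 25025 × 1250/1001 = 31250.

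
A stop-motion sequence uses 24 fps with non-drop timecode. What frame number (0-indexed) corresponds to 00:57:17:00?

Total seconds to the label: (0 × 3600 + 57 × 60 + 17) = 3437.
Frame index = 3437 × 24 + 0 = 82488.

82488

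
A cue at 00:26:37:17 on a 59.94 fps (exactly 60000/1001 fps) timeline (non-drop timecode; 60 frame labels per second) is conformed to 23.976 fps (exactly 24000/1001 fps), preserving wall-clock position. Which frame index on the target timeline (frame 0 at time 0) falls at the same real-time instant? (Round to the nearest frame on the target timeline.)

frame 38335

Source frame index: (0×3600 + 26×60 + 37) × 60 + 17 = 95837.
Real time: 95837 / (60000/1001) = 95932837/60000 s.
Target frame: (95932837/60000) × (24000/1001) = 191674/5 ≈ 38334.800 → 38335.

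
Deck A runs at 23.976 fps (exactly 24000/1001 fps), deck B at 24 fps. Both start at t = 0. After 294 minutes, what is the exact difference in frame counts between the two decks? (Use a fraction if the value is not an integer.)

294 min = 17640 s.
A emits 24000/1001 × 17640 = 60480000/143 frames; B emits 24 × 17640 = 423360.
Difference = 60480/143 frames (≈ 422.9371); B is ahead of A.

60480/143 frames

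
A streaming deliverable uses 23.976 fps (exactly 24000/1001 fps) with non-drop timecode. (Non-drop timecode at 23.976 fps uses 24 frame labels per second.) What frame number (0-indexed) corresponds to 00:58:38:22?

Total seconds to the label: (0 × 3600 + 58 × 60 + 38) = 3518.
Frame index = 3518 × 24 + 22 = 84454.

84454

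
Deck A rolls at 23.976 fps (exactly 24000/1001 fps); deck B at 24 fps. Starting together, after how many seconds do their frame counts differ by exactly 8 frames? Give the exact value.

1001/3 seconds

The gap grows by |24 − 24000/1001| = 24/1001 frames per second.
Time for a 8-frame gap: 8 ÷ (24/1001) = 1001/3 s.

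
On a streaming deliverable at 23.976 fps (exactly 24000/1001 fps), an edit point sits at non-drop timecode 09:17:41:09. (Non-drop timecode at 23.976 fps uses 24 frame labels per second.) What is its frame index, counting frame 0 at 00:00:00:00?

Total seconds to the label: (9 × 3600 + 17 × 60 + 41) = 33461.
Frame index = 33461 × 24 + 9 = 803073.

803073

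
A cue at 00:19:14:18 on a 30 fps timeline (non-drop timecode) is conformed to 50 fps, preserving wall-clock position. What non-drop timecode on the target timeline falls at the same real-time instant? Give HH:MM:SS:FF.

Source frame index: (0×3600 + 19×60 + 14) × 30 + 18 = 34638.
Real time: 34638 / (30) = 5773/5 s.
Target frame: (5773/5) × (50) = 57730.
At 50 labels/s: frame 57730 → 00:19:14:30.

00:19:14:30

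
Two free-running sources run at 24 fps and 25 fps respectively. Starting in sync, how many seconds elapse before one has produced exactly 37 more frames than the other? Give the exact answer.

37 seconds

The gap grows by |25 − 24| = 1 frame per second.
Time for a 37-frame gap: 37 ÷ (1) = 37 s.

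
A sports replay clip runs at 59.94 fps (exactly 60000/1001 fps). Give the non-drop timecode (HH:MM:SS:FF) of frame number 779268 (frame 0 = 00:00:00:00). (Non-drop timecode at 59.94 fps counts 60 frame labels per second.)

03:36:27:48

779268 ÷ 60 = 12987 full seconds, remainder 48 frames.
12987 s = 3 h 36 min 27 s.
Timecode: 03:36:27:48.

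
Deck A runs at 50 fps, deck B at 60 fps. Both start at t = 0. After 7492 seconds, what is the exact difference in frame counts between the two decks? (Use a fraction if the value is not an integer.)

74920 frames

A emits 50 × 7492 = 374600 frames; B emits 60 × 7492 = 449520.
Difference = 74920 frames; B is ahead of A.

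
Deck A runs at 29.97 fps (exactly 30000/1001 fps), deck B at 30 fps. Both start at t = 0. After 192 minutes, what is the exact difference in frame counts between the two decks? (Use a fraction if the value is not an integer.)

345600/1001 frames

192 min = 11520 s.
A emits 30000/1001 × 11520 = 345600000/1001 frames; B emits 30 × 11520 = 345600.
Difference = 345600/1001 frames (≈ 345.2547); B is ahead of A.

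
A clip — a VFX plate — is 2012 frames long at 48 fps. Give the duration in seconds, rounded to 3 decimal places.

Running time = 2012 × 1/48 = 503/12 s ≈ 41.917 s.

41.917 seconds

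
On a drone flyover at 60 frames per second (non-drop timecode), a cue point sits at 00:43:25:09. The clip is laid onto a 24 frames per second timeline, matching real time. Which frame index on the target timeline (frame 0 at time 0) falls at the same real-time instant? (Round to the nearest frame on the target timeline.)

frame 62524

Source frame index: (0×3600 + 43×60 + 25) × 60 + 9 = 156309.
Real time: 156309 / (60) = 52103/20 s.
Target frame: (52103/20) × (24) = 312618/5 ≈ 62523.600 → 62524.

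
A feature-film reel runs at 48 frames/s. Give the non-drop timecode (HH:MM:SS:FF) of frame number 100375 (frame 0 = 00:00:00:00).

100375 ÷ 48 = 2091 full seconds, remainder 7 frames.
2091 s = 0 h 34 min 51 s.
Timecode: 00:34:51:07.

00:34:51:07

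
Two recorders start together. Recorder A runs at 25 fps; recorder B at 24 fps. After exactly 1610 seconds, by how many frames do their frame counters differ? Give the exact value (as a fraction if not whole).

1610 frames

A emits 25 × 1610 = 40250 frames; B emits 24 × 1610 = 38640.
Difference = 1610 frames; B is behind A.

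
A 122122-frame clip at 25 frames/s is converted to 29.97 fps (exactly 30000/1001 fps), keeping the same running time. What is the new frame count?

Target frames = source frames × (target rate / source rate) = 122122 × (30000/1001)/(25) = 122122 × 1200/1001 = 146400.

146400 frames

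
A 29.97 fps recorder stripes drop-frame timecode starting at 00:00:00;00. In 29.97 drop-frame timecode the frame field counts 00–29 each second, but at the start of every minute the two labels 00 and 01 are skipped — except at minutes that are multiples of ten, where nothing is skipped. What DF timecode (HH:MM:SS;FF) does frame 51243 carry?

Ten DF minutes hold 17982 frames, so frame 51243 lies in block 2 (frames 35964–53945) with 15279 frames into that block.
The block's first minute is 1800 frames and the rest 1798 each; 15279 frames reaches minute 8, so 2 × 18 + 8 × 2 = 52 labels have been skipped so far.
Adding those back, label number 51243 + 52 = 51295 at 30 labels/s is 1709 s + 25 f = 0 h 28 min 29 s frame 25, i.e. 00:28:29;25.

00:28:29;25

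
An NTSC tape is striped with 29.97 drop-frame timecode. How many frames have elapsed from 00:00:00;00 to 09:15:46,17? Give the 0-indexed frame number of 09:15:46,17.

999397

Complete 10-minute blocks: 55, each 17982 frames → 989010.
Remaining 5 whole minutes in the current block: 1800 + 4 × 1798 = 8992 frames.
Within the current minute: 46 × 30 + 17 − 2 = 1395 (labels ;00/;01 skipped at this minute). Total = 989010 + 8992 + 1395 = 999397.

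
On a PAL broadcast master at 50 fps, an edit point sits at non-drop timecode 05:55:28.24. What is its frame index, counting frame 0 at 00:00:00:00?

Total seconds to the label: (5 × 3600 + 55 × 60 + 28) = 21328.
Frame index = 21328 × 50 + 24 = 1066424.

frame 1066424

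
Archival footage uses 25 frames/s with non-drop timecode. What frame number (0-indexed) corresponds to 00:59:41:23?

Total seconds to the label: (0 × 3600 + 59 × 60 + 41) = 3581.
Frame index = 3581 × 25 + 23 = 89548.

89548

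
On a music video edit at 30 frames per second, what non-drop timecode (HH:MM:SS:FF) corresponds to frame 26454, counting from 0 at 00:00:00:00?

00:14:41:24

26454 ÷ 30 = 881 full seconds, remainder 24 frames.
881 s = 0 h 14 min 41 s.
Timecode: 00:14:41:24.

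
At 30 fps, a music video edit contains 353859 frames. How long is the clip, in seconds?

11795.3 seconds

Running time = 353859 / (30) = 11795.3 s.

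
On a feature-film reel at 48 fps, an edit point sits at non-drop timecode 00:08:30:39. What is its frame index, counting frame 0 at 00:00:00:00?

Total seconds to the label: (0 × 3600 + 8 × 60 + 30) = 510.
Frame index = 510 × 48 + 39 = 24519.

24519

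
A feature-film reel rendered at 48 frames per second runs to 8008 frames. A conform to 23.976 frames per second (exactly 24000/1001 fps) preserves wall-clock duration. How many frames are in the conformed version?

4000 frames

Target frames = source frames × (target rate / source rate) = 8008 × (24000/1001)/(48) = 8008 × 500/1001 = 4000.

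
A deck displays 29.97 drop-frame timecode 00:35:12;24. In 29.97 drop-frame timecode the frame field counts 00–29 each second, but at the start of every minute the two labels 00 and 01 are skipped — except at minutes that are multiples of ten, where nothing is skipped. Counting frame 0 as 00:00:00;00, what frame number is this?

Complete 10-minute blocks: 3, each 17982 frames → 53946.
Remaining 5 whole minutes in the current block: 1800 + 4 × 1798 = 8992 frames.
Within the current minute: 12 × 30 + 24 − 2 = 382 (labels ;00/;01 skipped at this minute). Total = 53946 + 8992 + 382 = 63320.

63320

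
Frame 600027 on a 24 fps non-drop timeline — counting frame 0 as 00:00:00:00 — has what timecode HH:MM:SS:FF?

600027 ÷ 24 = 25001 full seconds, remainder 3 frames.
25001 s = 6 h 56 min 41 s.
Timecode: 06:56:41:03.

06:56:41:03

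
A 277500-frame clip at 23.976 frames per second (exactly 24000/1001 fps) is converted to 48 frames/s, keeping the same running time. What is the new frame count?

555555 frames

Target frames = source frames × (target rate / source rate) = 277500 × (48)/(24000/1001) = 277500 × 1001/500 = 555555.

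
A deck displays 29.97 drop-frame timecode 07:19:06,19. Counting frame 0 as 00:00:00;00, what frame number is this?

As if non-drop at 30 labels/s: (7 × 3600 + 19 × 60 + 6) × 30 + 19 = 790399.
Minute boundaries passed: 439; those not divisible by 10: 439 − 43 = 396; dropped labels = 2 × 396 = 792.
Actual frame index = 790399 − 792 = 789607.

789607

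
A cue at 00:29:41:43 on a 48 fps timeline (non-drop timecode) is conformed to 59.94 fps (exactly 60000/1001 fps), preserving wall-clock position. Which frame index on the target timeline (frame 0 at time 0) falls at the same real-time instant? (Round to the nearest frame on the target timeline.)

frame 106807

Source frame index: (0×3600 + 29×60 + 41) × 48 + 43 = 85531.
Real time: 85531 / (48) = 85531/48 s.
Target frame: (85531/48) × (60000/1001) = 106913750/1001 ≈ 106806.943 → 106807.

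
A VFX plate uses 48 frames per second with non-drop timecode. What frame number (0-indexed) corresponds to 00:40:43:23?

Total seconds to the label: (0 × 3600 + 40 × 60 + 43) = 2443.
Frame index = 2443 × 48 + 23 = 117287.

frame 117287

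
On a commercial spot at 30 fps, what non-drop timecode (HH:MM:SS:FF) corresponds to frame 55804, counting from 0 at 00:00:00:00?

00:31:00:04

55804 ÷ 30 = 1860 full seconds, remainder 4 frames.
1860 s = 0 h 31 min 0 s.
Timecode: 00:31:00:04.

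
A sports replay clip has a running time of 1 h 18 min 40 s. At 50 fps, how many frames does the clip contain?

1 h 18 min 40 s = 4720 s.
Frames = 4720 × 50 = 236000.

236000 frames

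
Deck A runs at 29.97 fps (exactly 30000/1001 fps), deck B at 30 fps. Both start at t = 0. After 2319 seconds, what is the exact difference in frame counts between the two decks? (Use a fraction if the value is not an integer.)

69570/1001 frames

A emits 30000/1001 × 2319 = 69570000/1001 frames; B emits 30 × 2319 = 69570.
Difference = 69570/1001 frames (≈ 69.5005); B is ahead of A.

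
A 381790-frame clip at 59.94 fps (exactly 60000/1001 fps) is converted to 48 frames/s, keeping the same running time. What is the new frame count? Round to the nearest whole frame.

305737 frames

Frames at target rate = 381790 × (48) / (60000/1001) = 38217179/125 ≈ 305737.432.
Nearest whole frame: 305737.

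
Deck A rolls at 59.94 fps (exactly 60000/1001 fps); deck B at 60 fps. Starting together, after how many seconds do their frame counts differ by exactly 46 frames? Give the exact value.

23023/30 seconds

The gap grows by |60 − 60000/1001| = 60/1001 frames per second.
Time for a 46-frame gap: 46 ÷ (60/1001) = 23023/30 s.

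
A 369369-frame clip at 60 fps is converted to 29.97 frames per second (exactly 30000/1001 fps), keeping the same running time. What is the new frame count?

Target frames = source frames × (target rate / source rate) = 369369 × (30000/1001)/(60) = 369369 × 500/1001 = 184500.

184500 frames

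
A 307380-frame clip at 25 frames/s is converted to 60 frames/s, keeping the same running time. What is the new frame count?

Target frames = source frames × (target rate / source rate) = 307380 × (60)/(25) = 307380 × 12/5 = 737712.

737712 frames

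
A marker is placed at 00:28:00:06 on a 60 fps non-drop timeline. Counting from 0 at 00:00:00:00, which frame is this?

Total seconds to the label: (0 × 3600 + 28 × 60 + 0) = 1680.
Frame index = 1680 × 60 + 6 = 100806.

100806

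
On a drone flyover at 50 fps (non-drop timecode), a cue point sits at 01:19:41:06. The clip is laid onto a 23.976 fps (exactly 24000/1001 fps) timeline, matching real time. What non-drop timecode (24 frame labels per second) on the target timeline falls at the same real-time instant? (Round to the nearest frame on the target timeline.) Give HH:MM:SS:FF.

01:19:36:08

Source frame index: (1×3600 + 19×60 + 41) × 50 + 6 = 239056.
Real time: 239056 / (50) = 119528/25 s.
Target frame: (119528/25) × (24000/1001) = 114746880/1001 ≈ 114632.248 → 114632.
At 24 labels/s: frame 114632 → 01:19:36:08.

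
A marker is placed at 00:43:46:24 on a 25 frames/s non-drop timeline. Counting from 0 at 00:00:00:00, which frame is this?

65674

Total seconds to the label: (0 × 3600 + 43 × 60 + 46) = 2626.
Frame index = 2626 × 25 + 24 = 65674.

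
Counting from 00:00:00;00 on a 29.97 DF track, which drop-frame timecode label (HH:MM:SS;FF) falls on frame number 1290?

Ten DF minutes hold 17982 frames, so frame 1290 lies in block 0 (frames 0–17981) with 1290 frames into that block.
The block's first minute is 1800 frames and the rest 1798 each; 1290 frames reaches minute 0, so 0 × 18 + 0 × 2 = 0 labels have been skipped so far.
Adding those back, label number 1290 + 0 = 1290 at 30 labels/s is 43 s + 0 f = 0 h 0 min 43 s frame 0, i.e. 00:00:43;00.

00:00:43;00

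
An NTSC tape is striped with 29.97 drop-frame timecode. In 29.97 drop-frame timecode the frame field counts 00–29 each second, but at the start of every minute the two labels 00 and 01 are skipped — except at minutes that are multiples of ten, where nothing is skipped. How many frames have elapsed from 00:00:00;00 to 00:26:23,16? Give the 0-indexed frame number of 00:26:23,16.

Complete 10-minute blocks: 2, each 17982 frames → 35964.
Remaining 6 whole minutes in the current block: 1800 + 5 × 1798 = 10790 frames.
Within the current minute: 23 × 30 + 16 − 2 = 704 (labels ;00/;01 skipped at this minute). Total = 35964 + 10790 + 704 = 47458.

47458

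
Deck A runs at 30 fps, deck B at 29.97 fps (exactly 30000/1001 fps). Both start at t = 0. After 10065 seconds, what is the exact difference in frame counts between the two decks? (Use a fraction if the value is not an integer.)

A emits 30 × 10065 = 301950 frames; B emits 30000/1001 × 10065 = 27450000/91.
Difference = 27450/91 frames (≈ 301.6484); B is behind A.

27450/91 frames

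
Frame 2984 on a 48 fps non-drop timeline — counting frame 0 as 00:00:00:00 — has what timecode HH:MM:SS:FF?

2984 ÷ 48 = 62 full seconds, remainder 8 frames.
62 s = 0 h 1 min 2 s.
Timecode: 00:01:02:08.

00:01:02:08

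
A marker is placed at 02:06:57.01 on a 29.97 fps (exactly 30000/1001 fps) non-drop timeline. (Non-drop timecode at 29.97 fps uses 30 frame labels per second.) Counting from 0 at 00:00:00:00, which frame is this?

228511

Total seconds to the label: (2 × 3600 + 6 × 60 + 57) = 7617.
Frame index = 7617 × 30 + 1 = 228511.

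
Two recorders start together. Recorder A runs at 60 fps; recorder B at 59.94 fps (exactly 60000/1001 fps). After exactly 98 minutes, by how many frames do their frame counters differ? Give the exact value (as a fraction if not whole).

98 min = 5880 s.
A emits 60 × 5880 = 352800 frames; B emits 60000/1001 × 5880 = 50400000/143.
Difference = 50400/143 frames (≈ 352.4476); B is behind A.

50400/143 frames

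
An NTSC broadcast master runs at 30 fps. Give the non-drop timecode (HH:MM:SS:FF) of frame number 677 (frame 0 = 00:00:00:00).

677 ÷ 30 = 22 full seconds, remainder 17 frames.
22 s = 0 h 0 min 22 s.
Timecode: 00:00:22:17.

00:00:22:17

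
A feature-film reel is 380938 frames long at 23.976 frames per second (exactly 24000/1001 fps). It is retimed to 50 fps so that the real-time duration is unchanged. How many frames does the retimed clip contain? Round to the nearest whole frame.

794414 frames

Frames at target rate = 380938 × (50) / (24000/1001) = 190659469/240 ≈ 794414.454.
Nearest whole frame: 794414.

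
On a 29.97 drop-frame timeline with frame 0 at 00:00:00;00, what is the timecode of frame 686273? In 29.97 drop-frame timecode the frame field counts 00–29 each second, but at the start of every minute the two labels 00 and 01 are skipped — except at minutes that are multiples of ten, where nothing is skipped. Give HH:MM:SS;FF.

Each 10-minute DF block holds 10 × 60 × 30 − 9 × 2 = 17982 frames. 686273 ÷ 17982 → 38 full blocks, remainder 2957.
Within the partial block the first minute is 1800 frames and each further minute 1798, so 1 further minute boundary passed. Total skipped labels = 18 × 38 + 2 × 1 = 686.
Non-drop label index = 686273 + 686 = 686959; at 30 labels/s that is 06:21:38:19, i.e. DF 06:21:38;19.

06:21:38;19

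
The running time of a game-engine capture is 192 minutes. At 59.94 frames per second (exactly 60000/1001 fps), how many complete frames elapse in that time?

690509 frames

192 min = 11520 s.
Frames = 11520 × 60000/1001 = 691200000/1001 ≈ 690509.4905.
Complete frames: 690509.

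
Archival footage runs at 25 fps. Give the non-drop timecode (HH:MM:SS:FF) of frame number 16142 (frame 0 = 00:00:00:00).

00:10:45:17

16142 ÷ 25 = 645 full seconds, remainder 17 frames.
645 s = 0 h 10 min 45 s.
Timecode: 00:10:45:17.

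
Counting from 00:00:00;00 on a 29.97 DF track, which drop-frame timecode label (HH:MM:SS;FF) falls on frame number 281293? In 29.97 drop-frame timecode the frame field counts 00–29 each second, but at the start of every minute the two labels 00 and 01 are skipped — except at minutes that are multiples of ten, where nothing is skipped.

Each 10-minute DF block holds 10 × 60 × 30 − 9 × 2 = 17982 frames. 281293 ÷ 17982 → 15 full blocks, remainder 11563.
Within the partial block the first minute is 1800 frames and each further minute 1798, so 6 further minute boundaries passed. Total skipped labels = 18 × 15 + 2 × 6 = 282.
Non-drop label index = 281293 + 282 = 281575; at 30 labels/s that is 02:36:25:25, i.e. DF 02:36:25;25.

02:36:25;25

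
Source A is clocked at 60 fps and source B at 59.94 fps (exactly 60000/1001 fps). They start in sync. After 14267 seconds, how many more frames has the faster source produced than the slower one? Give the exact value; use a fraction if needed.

A emits 60 × 14267 = 856020 frames; B emits 60000/1001 × 14267 = 77820000/91.
Difference = 77820/91 frames (≈ 855.1648); B is behind A.

77820/91 frames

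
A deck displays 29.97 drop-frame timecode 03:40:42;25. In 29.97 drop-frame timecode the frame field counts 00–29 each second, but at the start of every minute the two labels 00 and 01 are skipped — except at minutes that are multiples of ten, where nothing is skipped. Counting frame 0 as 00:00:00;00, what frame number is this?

396889

As if non-drop at 30 labels/s: (3 × 3600 + 40 × 60 + 42) × 30 + 25 = 397285.
Minute boundaries passed: 220; those not divisible by 10: 220 − 22 = 198; dropped labels = 2 × 198 = 396.
Actual frame index = 397285 − 396 = 396889.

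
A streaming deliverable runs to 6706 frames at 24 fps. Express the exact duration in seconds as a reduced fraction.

3353/12 seconds

Running time = 6706 ÷ (24) = 6706 × 1/24 = 3353/12 s.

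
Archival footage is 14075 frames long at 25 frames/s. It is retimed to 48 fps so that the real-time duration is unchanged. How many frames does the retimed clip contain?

27024 frames

Target frames = source frames × (target rate / source rate) = 14075 × (48)/(25) = 14075 × 48/25 = 27024.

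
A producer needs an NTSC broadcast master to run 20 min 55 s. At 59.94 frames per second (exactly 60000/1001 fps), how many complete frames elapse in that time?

75224 frames

20 min 55 s = 1255 s.
Frames = 1255 × 60000/1001 = 75300000/1001 ≈ 75224.7752.
Complete frames: 75224.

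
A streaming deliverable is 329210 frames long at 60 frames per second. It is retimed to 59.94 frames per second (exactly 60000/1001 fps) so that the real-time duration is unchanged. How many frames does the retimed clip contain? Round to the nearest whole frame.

Frames at target rate = 329210 × (60000/1001) / (60) = 47030000/143 ≈ 328881.119.
Nearest whole frame: 328881.

328881 frames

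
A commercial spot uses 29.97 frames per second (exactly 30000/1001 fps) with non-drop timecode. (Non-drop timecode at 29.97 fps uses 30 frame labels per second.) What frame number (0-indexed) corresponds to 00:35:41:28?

Total seconds to the label: (0 × 3600 + 35 × 60 + 41) = 2141.
Frame index = 2141 × 30 + 28 = 64258.

64258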